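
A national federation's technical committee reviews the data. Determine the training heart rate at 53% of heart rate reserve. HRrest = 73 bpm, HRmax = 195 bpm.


Target = HRrest + pct*(HRmax - HRrest)
Heart rate reserve = HRmax - HRrest = 195 - 73 = 122 bpm
Fraction = 53% = 0.53
Target = 73 + 0.53 * 122
Target = 73 + 64.66 = 137.66 bpm

137.66 bpm


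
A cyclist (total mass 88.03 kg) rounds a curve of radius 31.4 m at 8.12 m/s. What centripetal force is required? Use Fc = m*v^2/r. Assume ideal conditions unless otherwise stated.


Fc = m * v^2 / r
v^2 = 8.12^2 = 65.9344
Fc = 88.03 * 65.9344 / 31.4
Fc = 5804.2052 / 31.4 = 184.8473 N

184.8473 N


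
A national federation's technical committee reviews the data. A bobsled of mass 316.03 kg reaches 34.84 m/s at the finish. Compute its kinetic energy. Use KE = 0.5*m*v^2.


KE = 0.5 * m * v^2
KE = 0.5 * 316.03 * 34.84^2
KE = 0.5 * 316.03 * 1213.8256 = 191802.6522 J

191802.6522 J


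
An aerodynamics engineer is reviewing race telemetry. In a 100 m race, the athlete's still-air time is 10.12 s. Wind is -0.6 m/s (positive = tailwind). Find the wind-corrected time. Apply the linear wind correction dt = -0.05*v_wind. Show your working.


dt = -0.05 * v_wind = -0.05 * -0.6 = 0.03 s
t_corrected = t_still + dt = 10.12 + (0.03)
t_corrected = 10.15 s

10.15 s


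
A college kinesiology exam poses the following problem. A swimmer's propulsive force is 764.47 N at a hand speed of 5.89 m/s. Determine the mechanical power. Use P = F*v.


P = F * v
P = 764.47 * 5.89
P = 4502.7283 W

4502.7283 W


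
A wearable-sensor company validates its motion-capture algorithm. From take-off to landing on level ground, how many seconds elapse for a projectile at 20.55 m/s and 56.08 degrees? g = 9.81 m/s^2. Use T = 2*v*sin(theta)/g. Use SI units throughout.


T = 2*v*sin(theta)/g
sin(theta) = sin(56.08 deg) = 0.8298
T = 2*20.55*0.8298 / 9.81
T = 34.1055 / 9.81 = 3.4766 s

3.4766 s


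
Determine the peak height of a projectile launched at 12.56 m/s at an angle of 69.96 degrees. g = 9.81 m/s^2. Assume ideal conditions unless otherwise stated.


H = (v*sin(theta))^2 / (2*g)
vy = v*sin(theta) = 12.56 * sin(69.96 deg) = 11.7995 m/s
H = vy^2 / (2*g) = 139.2291 / (2*9.81)
H = 139.2291 / 19.62 = 7.0963 m

7.0963 m


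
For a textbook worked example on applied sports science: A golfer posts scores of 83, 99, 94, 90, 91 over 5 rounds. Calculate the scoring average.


Average = sum / n
Sum = 457
Average = 457 / 5 = 91.4

91.4


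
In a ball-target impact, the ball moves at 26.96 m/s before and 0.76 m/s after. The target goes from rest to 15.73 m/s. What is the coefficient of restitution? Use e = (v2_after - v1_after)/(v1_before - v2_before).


e = (v2_after - v1_after) / (v1_before - v2_before)
Numerator = 15.73 - 0.76 = 14.97
Denominator = 26.96 - 0 = 26.96
e = 14.97 / 26.96 = 0.5553

0.5553


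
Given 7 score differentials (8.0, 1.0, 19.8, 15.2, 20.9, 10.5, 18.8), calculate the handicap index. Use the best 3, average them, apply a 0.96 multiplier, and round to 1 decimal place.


All differentials: 8.0, 1.0, 19.8, 15.2, 20.9, 10.5, 18.8
Sorted: 1.0, 8.0, 10.5, 15.2, 18.8, 19.8, 20.9
Best 3: 1.0, 8.0, 10.5
Average of best = 19.5 / 3 = 6.5
Raw index = 6.5 * 0.96 = 6.24
Handicap index = round(6.24, 1) = 6.2

6.2


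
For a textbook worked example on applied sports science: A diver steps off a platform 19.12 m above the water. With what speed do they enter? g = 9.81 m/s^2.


v = sqrt(2 * g * h)
v = sqrt(2 * 9.81 * 19.12)
v = sqrt(375.1344) = 19.3684 m/s

19.3684 m/s


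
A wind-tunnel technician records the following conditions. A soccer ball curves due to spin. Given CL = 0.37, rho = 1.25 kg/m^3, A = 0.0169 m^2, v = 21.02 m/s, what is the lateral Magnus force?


FM = 0.5 * CL * rho * A * v^2
FM = 0.5 * 0.37 * 1.25 * 0.0169 * 21.02^2
v^2 = 441.8404
FM = 0.5 * 0.37 * 1.25 * 0.0169 * 441.8404 = 1.7268 N

1.7268 N


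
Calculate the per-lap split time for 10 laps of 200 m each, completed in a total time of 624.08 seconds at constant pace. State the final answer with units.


Split time = total_time / n_laps = 624.08 / 10
Split time = 62.408 s per lap

62.408 s


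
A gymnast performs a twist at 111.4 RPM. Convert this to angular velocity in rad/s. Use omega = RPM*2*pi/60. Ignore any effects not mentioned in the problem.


omega = RPM * 2 * pi / 60
omega = 111.4 * 2 * 3.14159 / 60
omega = 699.9468 / 60 = 11.6658 rad/s

11.6658 rad/s


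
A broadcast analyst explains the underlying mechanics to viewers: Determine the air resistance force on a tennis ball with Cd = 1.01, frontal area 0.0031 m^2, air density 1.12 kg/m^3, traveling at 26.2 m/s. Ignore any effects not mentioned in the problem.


Fd = 0.5 * Cd * rho * A * v^2
Fd = 0.5 * 1.01 * 1.12 * 0.0031 * 26.2^2
v^2 = 686.44
Fd = 0.5 * 1.01 * 1.12 * 0.0031 * 686.44 = 1.2036 N

1.2036 N


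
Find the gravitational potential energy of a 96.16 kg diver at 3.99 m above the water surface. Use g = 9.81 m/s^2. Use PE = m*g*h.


PE = m * g * h
PE = 96.16 * 9.81 * 3.99
PE = 943.3296 * 3.99 = 3763.8851 J

3763.8851 J


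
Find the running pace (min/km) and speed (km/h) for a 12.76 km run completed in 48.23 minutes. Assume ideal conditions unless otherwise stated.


Pace = time / distance = 48.23 min / 12.76 km = 3.7798 min/km
Speed = distance / time_in_hours = 12.76 / 0.8038 hr
Speed = 15.8739 km/h

3.7798 min/km, 15.8739 km/h


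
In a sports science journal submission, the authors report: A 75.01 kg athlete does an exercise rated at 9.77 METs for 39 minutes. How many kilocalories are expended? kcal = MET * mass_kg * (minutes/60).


kcal = MET * mass * time_hr
Convert time: 39 min = 0.65 hr
kcal = 9.77 * 75.01 * 0.65
kcal = 476.351 kcal

476.351 kcal


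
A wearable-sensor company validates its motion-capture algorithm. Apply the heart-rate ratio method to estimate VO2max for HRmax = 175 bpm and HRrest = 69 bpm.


VO2max = 15.3 * HRmax / HRrest
VO2max = 15.3 * 175 / 69
VO2max = 2677.5 / 69 = 38.8043 mL/kg/min

38.8043 mL/kg/min


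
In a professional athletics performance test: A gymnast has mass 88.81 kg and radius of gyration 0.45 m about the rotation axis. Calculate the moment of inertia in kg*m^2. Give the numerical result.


I = m * k^2
I = 88.81 * 0.45^2
I = 88.81 * 0.2025 = 17.984 kg*m^2

17.984 kg*m^2


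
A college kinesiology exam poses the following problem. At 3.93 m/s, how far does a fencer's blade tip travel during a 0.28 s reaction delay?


d = v * t
d = 3.93 * 0.28
d = 1.1004 m

1.1004 m


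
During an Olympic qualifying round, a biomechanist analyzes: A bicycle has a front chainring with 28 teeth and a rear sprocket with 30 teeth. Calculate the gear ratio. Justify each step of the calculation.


GR = front_teeth / rear_teeth
GR = 28 / 30
GR = 0.9333

0.9333


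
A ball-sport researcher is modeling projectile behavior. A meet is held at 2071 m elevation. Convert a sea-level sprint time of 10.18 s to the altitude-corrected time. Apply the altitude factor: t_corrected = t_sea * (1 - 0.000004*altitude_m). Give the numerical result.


Correction factor = 1 - 0.000004 * 2071 = 0.991716
t_corrected = t_sea * factor = 10.18 * 0.991716
t_corrected = 10.0957 s

10.0957 s


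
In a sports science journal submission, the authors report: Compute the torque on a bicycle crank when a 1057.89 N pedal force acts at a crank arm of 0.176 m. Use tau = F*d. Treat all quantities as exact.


tau = F * d
tau = 1057.89 * 0.176
tau = 186.1886 N*m

186.1886 N*m


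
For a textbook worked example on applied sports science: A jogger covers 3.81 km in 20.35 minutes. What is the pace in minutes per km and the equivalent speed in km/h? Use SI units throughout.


Pace = time / distance = 20.35 min / 3.81 km = 5.3412 min/km
Speed = distance / time_in_hours = 3.81 / 0.3392 hr
Speed = 11.2334 km/h

5.3412 min/km, 11.2334 km/h


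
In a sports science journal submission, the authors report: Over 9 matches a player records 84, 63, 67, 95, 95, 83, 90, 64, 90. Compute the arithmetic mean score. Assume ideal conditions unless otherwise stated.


Average = sum / n
Sum = 731
Average = 731 / 9 = 81.2222

81.2222


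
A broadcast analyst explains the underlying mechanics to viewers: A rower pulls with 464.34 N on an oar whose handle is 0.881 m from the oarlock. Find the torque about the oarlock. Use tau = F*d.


tau = F * d
tau = 464.34 * 0.881
tau = 409.0835 N*m

409.0835 N*m


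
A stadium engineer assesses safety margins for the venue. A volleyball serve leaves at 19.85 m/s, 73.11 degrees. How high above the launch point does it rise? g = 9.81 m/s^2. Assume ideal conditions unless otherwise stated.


H = (v*sin(theta))^2 / (2*g)
vy = v*sin(theta) = 19.85 * sin(73.11 deg) = 18.9938 m/s
H = vy^2 / (2*g) = 360.7628 / (2*9.81)
H = 360.7628 / 19.62 = 18.3875 m

18.3875 m


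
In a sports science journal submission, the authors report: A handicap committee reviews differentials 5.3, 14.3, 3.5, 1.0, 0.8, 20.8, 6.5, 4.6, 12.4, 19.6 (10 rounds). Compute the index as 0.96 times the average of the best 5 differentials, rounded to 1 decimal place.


All differentials: 5.3, 14.3, 3.5, 1.0, 0.8, 20.8, 6.5, 4.6, 12.4, 19.6
Sorted: 0.8, 1.0, 3.5, 4.6, 5.3, 6.5, 12.4, 14.3, 19.6, 20.8
Best 5: 0.8, 1.0, 3.5, 4.6, 5.3
Average of best = 15.2 / 5 = 3.04
Raw index = 3.04 * 0.96 = 2.9184
Handicap index = round(2.9184, 1) = 2.9

2.9


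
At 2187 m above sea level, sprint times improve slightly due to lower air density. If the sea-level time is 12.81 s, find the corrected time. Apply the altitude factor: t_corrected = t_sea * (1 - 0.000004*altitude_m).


Correction factor = 1 - 0.000004 * 2187 = 0.991252
t_corrected = t_sea * factor = 12.81 * 0.991252
t_corrected = 12.6979 s

12.6979 s


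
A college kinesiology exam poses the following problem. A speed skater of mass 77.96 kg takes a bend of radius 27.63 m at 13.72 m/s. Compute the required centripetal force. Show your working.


Fc = m * v^2 / r
v^2 = 13.72^2 = 188.2384
Fc = 77.96 * 188.2384 / 27.63
Fc = 14675.0657 / 27.63 = 531.128 N

531.128 N


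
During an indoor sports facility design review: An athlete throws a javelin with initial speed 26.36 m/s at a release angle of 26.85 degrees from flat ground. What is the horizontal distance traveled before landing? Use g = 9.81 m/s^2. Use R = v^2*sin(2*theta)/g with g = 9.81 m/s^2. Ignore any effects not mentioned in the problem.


R = v^2 * sin(2*theta) / g
Convert angle to radians: theta = 26.85 deg = 0.4686 rad
sin(2*theta) = sin(0.9372) = 0.8059
R = 26.36^2 * 0.8059 / 9.81
R = 694.8496 * 0.8059 / 9.81 = 57.0845 m

57.0845 m


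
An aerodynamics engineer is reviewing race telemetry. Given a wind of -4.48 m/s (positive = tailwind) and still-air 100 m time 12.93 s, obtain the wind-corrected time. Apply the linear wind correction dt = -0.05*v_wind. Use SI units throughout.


dt = -0.05 * v_wind = -0.05 * -4.48 = 0.224 s
t_corrected = t_still + dt = 12.93 + (0.224)
t_corrected = 13.154 s

13.154 s


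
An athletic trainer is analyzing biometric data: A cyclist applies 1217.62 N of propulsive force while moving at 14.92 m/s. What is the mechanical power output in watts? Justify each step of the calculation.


P = F * v
P = 1217.62 * 14.92
P = 18166.8904 W

18166.8904 W


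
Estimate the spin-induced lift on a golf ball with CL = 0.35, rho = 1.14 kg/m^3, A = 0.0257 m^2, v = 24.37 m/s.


FM = 0.5 * CL * rho * A * v^2
FM = 0.5 * 0.35 * 1.14 * 0.0257 * 24.37^2
v^2 = 593.8969
FM = 0.5 * 0.35 * 1.14 * 0.0257 * 593.8969 = 3.045 N

3.045 N


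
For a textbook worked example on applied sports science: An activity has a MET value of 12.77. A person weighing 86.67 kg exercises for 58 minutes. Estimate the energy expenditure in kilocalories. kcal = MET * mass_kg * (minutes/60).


kcal = MET * mass * time_hr
Convert time: 58 min = 0.9667 hr
kcal = 12.77 * 86.67 * 0.9667
kcal = 1069.8834 kcal

1069.8834 kcal


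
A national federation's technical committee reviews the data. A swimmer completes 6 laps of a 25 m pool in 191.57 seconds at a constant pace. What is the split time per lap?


Split time = total_time / n_laps = 191.57 / 6
Split time = 31.9283 s per lap

31.9283 s


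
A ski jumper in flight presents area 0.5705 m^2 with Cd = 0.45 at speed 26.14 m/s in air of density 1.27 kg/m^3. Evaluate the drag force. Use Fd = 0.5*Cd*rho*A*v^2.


Fd = 0.5 * Cd * rho * A * v^2
Fd = 0.5 * 0.45 * 1.27 * 0.5705 * 26.14^2
v^2 = 683.2996
Fd = 0.5 * 0.45 * 1.27 * 0.5705 * 683.2996 = 111.3918 N

111.3918 N


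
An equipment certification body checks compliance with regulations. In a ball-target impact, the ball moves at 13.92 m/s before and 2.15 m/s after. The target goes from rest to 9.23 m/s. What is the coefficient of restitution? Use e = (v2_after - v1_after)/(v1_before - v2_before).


e = (v2_after - v1_after) / (v1_before - v2_before)
Numerator = 9.23 - 2.15 = 7.08
Denominator = 13.92 - 0 = 13.92
e = 7.08 / 13.92 = 0.5086

0.5086


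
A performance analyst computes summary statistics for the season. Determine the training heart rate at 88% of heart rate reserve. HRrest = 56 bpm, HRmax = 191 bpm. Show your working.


Target = HRrest + pct*(HRmax - HRrest)
Heart rate reserve = HRmax - HRrest = 191 - 56 = 135 bpm
Fraction = 88% = 0.88
Target = 56 + 0.88 * 135
Target = 56 + 118.8 = 174.8 bpm

174.8 bpm


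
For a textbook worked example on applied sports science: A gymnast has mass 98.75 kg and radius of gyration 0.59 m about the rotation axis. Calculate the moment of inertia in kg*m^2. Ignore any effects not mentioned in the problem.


I = m * k^2
I = 98.75 * 0.59^2
I = 98.75 * 0.3481 = 34.3749 kg*m^2

34.3749 kg*m^2


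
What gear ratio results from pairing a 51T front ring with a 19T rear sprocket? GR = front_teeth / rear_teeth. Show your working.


GR = front_teeth / rear_teeth
GR = 51 / 19
GR = 2.6842

2.6842


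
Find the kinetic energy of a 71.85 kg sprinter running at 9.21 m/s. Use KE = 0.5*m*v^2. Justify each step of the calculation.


KE = 0.5 * m * v^2
KE = 0.5 * 71.85 * 9.21^2
KE = 0.5 * 71.85 * 84.8241 = 3047.3058 J

3047.3058 J


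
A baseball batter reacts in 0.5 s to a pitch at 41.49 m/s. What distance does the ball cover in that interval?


d = v * t
d = 41.49 * 0.5
d = 20.745 m

20.745 m


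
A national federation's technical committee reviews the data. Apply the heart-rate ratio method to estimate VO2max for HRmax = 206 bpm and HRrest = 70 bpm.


VO2max = 15.3 * HRmax / HRrest
VO2max = 15.3 * 206 / 70
VO2max = 3151.8 / 70 = 45.0257 mL/kg/min

45.0257 mL/kg/min


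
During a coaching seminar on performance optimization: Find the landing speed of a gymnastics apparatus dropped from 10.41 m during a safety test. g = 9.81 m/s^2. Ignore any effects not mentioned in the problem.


v = sqrt(2 * g * h)
v = sqrt(2 * 9.81 * 10.41)
v = sqrt(204.2442) = 14.2914 m/s

14.2914 m/s


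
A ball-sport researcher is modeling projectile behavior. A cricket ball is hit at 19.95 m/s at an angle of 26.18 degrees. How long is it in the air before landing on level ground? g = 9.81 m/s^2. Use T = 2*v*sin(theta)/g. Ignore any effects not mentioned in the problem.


T = 2*v*sin(theta)/g
sin(theta) = sin(26.18 deg) = 0.4412
T = 2*19.95*0.4412 / 9.81
T = 17.6036 / 9.81 = 1.7945 s

1.7945 s


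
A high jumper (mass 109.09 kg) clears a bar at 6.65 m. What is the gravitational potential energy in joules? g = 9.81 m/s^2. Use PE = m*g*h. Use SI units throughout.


PE = m * g * h
PE = 109.09 * 9.81 * 6.65
PE = 1070.1729 * 6.65 = 7116.6498 J

7116.6498 J


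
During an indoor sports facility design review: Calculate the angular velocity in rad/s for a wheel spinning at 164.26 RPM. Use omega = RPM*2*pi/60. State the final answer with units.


omega = RPM * 2 * pi / 60
omega = 164.26 * 2 * 3.14159 / 60
omega = 1032.076 / 60 = 17.2013 rad/s

17.2013 rad/s


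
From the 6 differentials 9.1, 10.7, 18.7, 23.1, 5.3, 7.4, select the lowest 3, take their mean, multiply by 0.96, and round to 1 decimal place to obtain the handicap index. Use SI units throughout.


All differentials: 9.1, 10.7, 18.7, 23.1, 5.3, 7.4
Sorted: 5.3, 7.4, 9.1, 10.7, 18.7, 23.1
Best 3: 5.3, 7.4, 9.1
Average of best = 21.8 / 3 = 7.2667
Raw index = 7.2667 * 0.96 = 6.976
Handicap index = round(6.976, 1) = 7.0

7.0


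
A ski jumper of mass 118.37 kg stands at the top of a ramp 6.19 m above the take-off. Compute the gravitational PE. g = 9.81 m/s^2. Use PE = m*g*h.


PE = m * g * h
PE = 118.37 * 9.81 * 6.19
PE = 1161.2097 * 6.19 = 7187.888 J

7187.888 J


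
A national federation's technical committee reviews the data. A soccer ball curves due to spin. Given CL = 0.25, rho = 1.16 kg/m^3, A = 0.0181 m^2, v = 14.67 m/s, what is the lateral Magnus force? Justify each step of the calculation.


FM = 0.5 * CL * rho * A * v^2
FM = 0.5 * 0.25 * 1.16 * 0.0181 * 14.67^2
v^2 = 215.2089
FM = 0.5 * 0.25 * 1.16 * 0.0181 * 215.2089 = 0.5648 N

0.5648 N


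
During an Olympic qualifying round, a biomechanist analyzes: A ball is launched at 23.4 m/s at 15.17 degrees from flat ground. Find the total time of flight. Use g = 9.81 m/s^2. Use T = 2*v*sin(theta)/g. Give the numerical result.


T = 2*v*sin(theta)/g
sin(theta) = sin(15.17 deg) = 0.2617
T = 2*23.4*0.2617 / 9.81
T = 12.2468 / 9.81 = 1.2484 s

1.2484 s


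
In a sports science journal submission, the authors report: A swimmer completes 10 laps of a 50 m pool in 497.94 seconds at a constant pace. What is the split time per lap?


Split time = total_time / n_laps = 497.94 / 10
Split time = 49.794 s per lap

49.794 s


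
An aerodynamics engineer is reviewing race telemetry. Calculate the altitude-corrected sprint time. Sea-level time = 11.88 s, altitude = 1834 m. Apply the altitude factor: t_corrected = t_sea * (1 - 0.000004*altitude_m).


Correction factor = 1 - 0.000004 * 1834 = 0.992664
t_corrected = t_sea * factor = 11.88 * 0.992664
t_corrected = 11.7928 s

11.7928 s


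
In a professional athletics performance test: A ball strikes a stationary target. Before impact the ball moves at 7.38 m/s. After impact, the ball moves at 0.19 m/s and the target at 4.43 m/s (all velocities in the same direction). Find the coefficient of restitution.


e = (v2_after - v1_after) / (v1_before - v2_before)
Numerator = 4.43 - 0.19 = 4.24
Denominator = 7.38 - 0 = 7.38
e = 4.24 / 7.38 = 0.5745

0.5745


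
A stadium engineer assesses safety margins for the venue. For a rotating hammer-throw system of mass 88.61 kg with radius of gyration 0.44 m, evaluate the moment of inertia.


I = m * k^2
I = 88.61 * 0.44^2
I = 88.61 * 0.1936 = 17.1549 kg*m^2

17.1549 kg*m^2


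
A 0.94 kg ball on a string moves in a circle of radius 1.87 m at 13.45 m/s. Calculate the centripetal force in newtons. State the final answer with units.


Fc = m * v^2 / r
v^2 = 13.45^2 = 180.9025
Fc = 0.94 * 180.9025 / 1.87
Fc = 170.0483 / 1.87 = 90.9349 N

90.9349 N


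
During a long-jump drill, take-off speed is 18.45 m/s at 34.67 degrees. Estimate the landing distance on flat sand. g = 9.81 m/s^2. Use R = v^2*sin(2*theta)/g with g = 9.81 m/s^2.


R = v^2 * sin(2*theta) / g
Convert angle to radians: theta = 34.67 deg = 0.6051 rad
sin(2*theta) = sin(1.2102) = 0.9357
R = 18.45^2 * 0.9357 / 9.81
R = 340.4025 * 0.9357 / 9.81 = 32.468 m

32.468 m


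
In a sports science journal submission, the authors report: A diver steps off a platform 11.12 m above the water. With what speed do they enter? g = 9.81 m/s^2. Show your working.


v = sqrt(2 * g * h)
v = sqrt(2 * 9.81 * 11.12)
v = sqrt(218.1744) = 14.7707 m/s

14.7707 m/s


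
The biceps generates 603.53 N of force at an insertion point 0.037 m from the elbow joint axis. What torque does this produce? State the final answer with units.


tau = F * d
tau = 603.53 * 0.037
tau = 22.3306 N*m

22.3306 N*m


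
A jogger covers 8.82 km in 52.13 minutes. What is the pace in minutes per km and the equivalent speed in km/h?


Pace = time / distance = 52.13 min / 8.82 km = 5.9104 min/km
Speed = distance / time_in_hours = 8.82 / 0.8688 hr
Speed = 10.1515 km/h

5.9104 min/km, 10.1515 km/h


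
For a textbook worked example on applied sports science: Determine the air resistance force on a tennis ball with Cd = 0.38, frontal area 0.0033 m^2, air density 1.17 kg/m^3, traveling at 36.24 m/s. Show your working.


Fd = 0.5 * Cd * rho * A * v^2
Fd = 0.5 * 0.38 * 1.17 * 0.0033 * 36.24^2
v^2 = 1313.3376
Fd = 0.5 * 0.38 * 1.17 * 0.0033 * 1313.3376 = 0.9635 N

0.9635 N


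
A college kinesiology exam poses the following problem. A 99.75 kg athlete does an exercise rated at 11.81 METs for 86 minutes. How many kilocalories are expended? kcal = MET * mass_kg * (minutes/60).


kcal = MET * mass * time_hr
Convert time: 86 min = 1.4333 hr
kcal = 11.81 * 99.75 * 1.4333
kcal = 1688.5348 kcal

1688.5348 kcal


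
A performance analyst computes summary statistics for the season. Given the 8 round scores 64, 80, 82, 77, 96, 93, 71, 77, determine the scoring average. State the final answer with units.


Average = sum / n
Sum = 640
Average = 640 / 8 = 80

80


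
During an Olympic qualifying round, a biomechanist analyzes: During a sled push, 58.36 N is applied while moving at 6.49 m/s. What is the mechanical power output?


P = F * v
P = 58.36 * 6.49
P = 378.7564 W

378.7564 W


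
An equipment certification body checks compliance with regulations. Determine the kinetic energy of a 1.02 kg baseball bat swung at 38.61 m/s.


KE = 0.5 * m * v^2
KE = 0.5 * 1.02 * 38.61^2
KE = 0.5 * 1.02 * 1490.7321 = 760.2734 J

760.2734 J


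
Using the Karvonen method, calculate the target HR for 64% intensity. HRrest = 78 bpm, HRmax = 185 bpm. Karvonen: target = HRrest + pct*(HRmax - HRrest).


Target = HRrest + pct*(HRmax - HRrest)
Heart rate reserve = HRmax - HRrest = 185 - 78 = 107 bpm
Fraction = 64% = 0.64
Target = 78 + 0.64 * 107
Target = 78 + 68.48 = 146.48 bpm

146.48 bpm


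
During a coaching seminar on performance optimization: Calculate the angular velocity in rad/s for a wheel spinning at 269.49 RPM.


omega = RPM * 2 * pi / 60
omega = 269.49 * 2 * 3.14159 / 60
omega = 1693.2556 / 60 = 28.2209 rad/s

28.2209 rad/s


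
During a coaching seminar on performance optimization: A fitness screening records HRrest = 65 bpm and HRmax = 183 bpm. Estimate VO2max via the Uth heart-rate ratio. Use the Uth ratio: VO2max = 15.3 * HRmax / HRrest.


VO2max = 15.3 * HRmax / HRrest
VO2max = 15.3 * 183 / 65
VO2max = 2799.9 / 65 = 43.0754 mL/kg/min

43.0754 mL/kg/min


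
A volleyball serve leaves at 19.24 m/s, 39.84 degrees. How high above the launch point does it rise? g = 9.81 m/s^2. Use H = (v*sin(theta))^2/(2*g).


H = (v*sin(theta))^2 / (2*g)
vy = v*sin(theta) = 19.24 * sin(39.84 deg) = 12.326 m/s
H = vy^2 / (2*g) = 151.9309 / (2*9.81)
H = 151.9309 / 19.62 = 7.7437 m

7.7437 m


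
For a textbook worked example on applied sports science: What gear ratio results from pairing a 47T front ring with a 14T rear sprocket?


GR = front_teeth / rear_teeth
GR = 47 / 14
GR = 3.3571

3.3571


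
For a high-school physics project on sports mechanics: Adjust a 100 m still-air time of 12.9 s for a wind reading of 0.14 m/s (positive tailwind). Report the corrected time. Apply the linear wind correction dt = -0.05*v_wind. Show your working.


dt = -0.05 * v_wind = -0.05 * 0.14 = -0.007 s
t_corrected = t_still + dt = 12.9 + (-0.007)
t_corrected = 12.893 s

12.893 s


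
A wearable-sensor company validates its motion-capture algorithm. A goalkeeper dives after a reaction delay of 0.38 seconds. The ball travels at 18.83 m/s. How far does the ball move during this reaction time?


d = v * t
d = 18.83 * 0.38
d = 7.1554 m

7.1554 m


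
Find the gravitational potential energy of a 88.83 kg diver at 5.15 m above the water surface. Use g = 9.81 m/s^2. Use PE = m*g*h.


PE = m * g * h
PE = 88.83 * 9.81 * 5.15
PE = 871.4223 * 5.15 = 4487.8248 J

4487.8248 J


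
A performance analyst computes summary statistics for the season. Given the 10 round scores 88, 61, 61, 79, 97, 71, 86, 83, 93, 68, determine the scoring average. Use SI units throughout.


Average = sum / n
Sum = 787
Average = 787 / 10 = 78.7

78.7


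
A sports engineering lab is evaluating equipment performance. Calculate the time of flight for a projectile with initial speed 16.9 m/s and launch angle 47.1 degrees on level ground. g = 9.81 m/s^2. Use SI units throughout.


T = 2*v*sin(theta)/g
sin(theta) = sin(47.1 deg) = 0.7325
T = 2*16.9*0.7325 / 9.81
T = 24.7599 / 9.81 = 2.524 s

2.524 s


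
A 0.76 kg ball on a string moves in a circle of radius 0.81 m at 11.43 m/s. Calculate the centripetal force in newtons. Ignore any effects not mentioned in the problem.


Fc = m * v^2 / r
v^2 = 11.43^2 = 130.6449
Fc = 0.76 * 130.6449 / 0.81
Fc = 99.2901 / 0.81 = 122.5804 N

122.5804 N


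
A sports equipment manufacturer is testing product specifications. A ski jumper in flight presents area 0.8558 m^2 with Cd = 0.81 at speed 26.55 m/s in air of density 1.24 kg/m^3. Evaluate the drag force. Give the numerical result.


Fd = 0.5 * Cd * rho * A * v^2
Fd = 0.5 * 0.81 * 1.24 * 0.8558 * 26.55^2
v^2 = 704.9025
Fd = 0.5 * 0.81 * 1.24 * 0.8558 * 704.9025 = 302.9549 N

302.9549 N


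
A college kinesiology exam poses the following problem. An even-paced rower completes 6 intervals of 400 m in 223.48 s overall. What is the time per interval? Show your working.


Split time = total_time / n_laps = 223.48 / 6
Split time = 37.2467 s per lap

37.2467 s


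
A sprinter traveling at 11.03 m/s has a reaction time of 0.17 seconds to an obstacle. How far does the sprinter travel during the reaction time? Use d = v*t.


d = v * t
d = 11.03 * 0.17
d = 1.8751 m

1.8751 m


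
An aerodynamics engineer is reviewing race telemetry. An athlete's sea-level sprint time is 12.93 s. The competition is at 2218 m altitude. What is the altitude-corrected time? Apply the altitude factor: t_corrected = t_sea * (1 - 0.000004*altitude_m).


Correction factor = 1 - 0.000004 * 2218 = 0.991128
t_corrected = t_sea * factor = 12.93 * 0.991128
t_corrected = 12.8153 s

12.8153 s


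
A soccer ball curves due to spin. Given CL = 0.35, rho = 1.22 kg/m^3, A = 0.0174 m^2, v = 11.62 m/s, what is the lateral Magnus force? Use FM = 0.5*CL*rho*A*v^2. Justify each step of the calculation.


FM = 0.5 * CL * rho * A * v^2
FM = 0.5 * 0.35 * 1.22 * 0.0174 * 11.62^2
v^2 = 135.0244
FM = 0.5 * 0.35 * 1.22 * 0.0174 * 135.0244 = 0.5016 N

0.5016 N


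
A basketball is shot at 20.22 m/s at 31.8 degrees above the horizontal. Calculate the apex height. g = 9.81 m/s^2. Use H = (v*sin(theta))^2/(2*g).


H = (v*sin(theta))^2 / (2*g)
vy = v*sin(theta) = 20.22 * sin(31.8 deg) = 10.655 m/s
H = vy^2 / (2*g) = 113.53 / (2*9.81)
H = 113.53 / 19.62 = 5.7864 m

5.7864 m


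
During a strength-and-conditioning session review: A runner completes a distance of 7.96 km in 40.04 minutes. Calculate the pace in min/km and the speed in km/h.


Pace = time / distance = 40.04 min / 7.96 km = 5.0302 min/km
Speed = distance / time_in_hours = 7.96 / 0.6673 hr
Speed = 11.9281 km/h

5.0302 min/km, 11.9281 km/h


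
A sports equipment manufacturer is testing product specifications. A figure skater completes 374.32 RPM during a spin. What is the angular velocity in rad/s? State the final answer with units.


omega = RPM * 2 * pi / 60
omega = 374.32 * 2 * 3.14159 / 60
omega = 2351.9219 / 60 = 39.1987 rad/s

39.1987 rad/s


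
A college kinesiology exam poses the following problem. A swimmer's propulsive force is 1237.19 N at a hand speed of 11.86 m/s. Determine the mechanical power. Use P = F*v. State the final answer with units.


P = F * v
P = 1237.19 * 11.86
P = 14673.0734 W

14673.0734 W


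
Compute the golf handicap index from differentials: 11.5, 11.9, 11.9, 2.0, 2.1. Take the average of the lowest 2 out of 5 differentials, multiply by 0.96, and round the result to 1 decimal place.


All differentials: 11.5, 11.9, 11.9, 2.0, 2.1
Sorted: 2.0, 2.1, 11.5, 11.9, 11.9
Best 2: 2.0, 2.1
Average of best = 4.1 / 2 = 2.05
Raw index = 2.05 * 0.96 = 1.968
Handicap index = round(1.968, 1) = 2.0

2.0


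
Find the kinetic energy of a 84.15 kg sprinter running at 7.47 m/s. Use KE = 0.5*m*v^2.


KE = 0.5 * m * v^2
KE = 0.5 * 84.15 * 7.47^2
KE = 0.5 * 84.15 * 55.8009 = 2347.8229 J

2347.8229 J


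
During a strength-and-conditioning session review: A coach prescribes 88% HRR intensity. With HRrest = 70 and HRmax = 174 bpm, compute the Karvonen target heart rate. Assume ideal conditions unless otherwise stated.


Target = HRrest + pct*(HRmax - HRrest)
Heart rate reserve = HRmax - HRrest = 174 - 70 = 104 bpm
Fraction = 88% = 0.88
Target = 70 + 0.88 * 104
Target = 70 + 91.52 = 161.52 bpm

161.52 bpm


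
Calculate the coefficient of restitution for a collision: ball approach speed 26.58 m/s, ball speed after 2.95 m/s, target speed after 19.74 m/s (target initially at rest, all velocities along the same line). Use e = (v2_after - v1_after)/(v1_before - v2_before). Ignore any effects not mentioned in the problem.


e = (v2_after - v1_after) / (v1_before - v2_before)
Numerator = 19.74 - 2.95 = 16.79
Denominator = 26.58 - 0 = 26.58
e = 16.79 / 26.58 = 0.6317

0.6317


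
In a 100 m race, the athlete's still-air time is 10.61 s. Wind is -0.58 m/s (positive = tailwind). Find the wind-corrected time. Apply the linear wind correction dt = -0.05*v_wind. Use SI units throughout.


dt = -0.05 * v_wind = -0.05 * -0.58 = 0.029 s
t_corrected = t_still + dt = 10.61 + (0.029)
t_corrected = 10.639 s

10.639 s


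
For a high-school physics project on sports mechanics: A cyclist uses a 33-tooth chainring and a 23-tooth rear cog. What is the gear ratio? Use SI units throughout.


GR = front_teeth / rear_teeth
GR = 33 / 23
GR = 1.4348

1.4348


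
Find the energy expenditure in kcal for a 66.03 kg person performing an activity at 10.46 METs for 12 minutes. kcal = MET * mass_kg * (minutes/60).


kcal = MET * mass * time_hr
Convert time: 12 min = 0.2 hr
kcal = 10.46 * 66.03 * 0.2
kcal = 138.1348 kcal

138.1348 kcal


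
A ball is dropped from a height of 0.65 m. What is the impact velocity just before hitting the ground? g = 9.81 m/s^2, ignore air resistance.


v = sqrt(2 * g * h)
v = sqrt(2 * 9.81 * 0.65)
v = sqrt(12.753) = 3.5711 m/s

3.5711 m/s


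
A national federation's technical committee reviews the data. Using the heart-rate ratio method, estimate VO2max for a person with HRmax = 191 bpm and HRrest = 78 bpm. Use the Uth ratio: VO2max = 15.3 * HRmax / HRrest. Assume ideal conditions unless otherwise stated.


VO2max = 15.3 * HRmax / HRrest
VO2max = 15.3 * 191 / 78
VO2max = 2922.3 / 78 = 37.4654 mL/kg/min

37.4654 mL/kg/min


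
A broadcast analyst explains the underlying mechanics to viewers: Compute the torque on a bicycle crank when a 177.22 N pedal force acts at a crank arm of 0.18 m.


tau = F * d
tau = 177.22 * 0.18
tau = 31.8996 N*m

31.8996 N*m


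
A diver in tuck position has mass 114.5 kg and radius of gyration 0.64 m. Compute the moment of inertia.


I = m * k^2
I = 114.5 * 0.64^2
I = 114.5 * 0.4096 = 46.8992 kg*m^2

46.8992 kg*m^2


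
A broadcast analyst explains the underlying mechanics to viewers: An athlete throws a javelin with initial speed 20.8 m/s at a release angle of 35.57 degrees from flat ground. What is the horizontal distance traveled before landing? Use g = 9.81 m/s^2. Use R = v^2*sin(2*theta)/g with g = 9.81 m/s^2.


R = v^2 * sin(2*theta) / g
Convert angle to radians: theta = 35.57 deg = 0.6208 rad
sin(2*theta) = sin(1.2416) = 0.9463
R = 20.8^2 * 0.9463 / 9.81
R = 432.64 * 0.9463 / 9.81 = 41.7342 m

41.7342 m


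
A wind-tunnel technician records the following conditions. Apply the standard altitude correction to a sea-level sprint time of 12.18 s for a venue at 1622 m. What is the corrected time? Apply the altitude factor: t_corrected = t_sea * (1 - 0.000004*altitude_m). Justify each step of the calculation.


Correction factor = 1 - 0.000004 * 1622 = 0.993512
t_corrected = t_sea * factor = 12.18 * 0.993512
t_corrected = 12.101 s

12.101 s


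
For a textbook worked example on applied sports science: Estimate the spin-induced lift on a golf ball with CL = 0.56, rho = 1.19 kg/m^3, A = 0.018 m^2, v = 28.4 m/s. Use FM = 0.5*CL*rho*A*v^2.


FM = 0.5 * CL * rho * A * v^2
FM = 0.5 * 0.56 * 1.19 * 0.018 * 28.4^2
v^2 = 806.56
FM = 0.5 * 0.56 * 1.19 * 0.018 * 806.56 = 4.8374 N

4.8374 N


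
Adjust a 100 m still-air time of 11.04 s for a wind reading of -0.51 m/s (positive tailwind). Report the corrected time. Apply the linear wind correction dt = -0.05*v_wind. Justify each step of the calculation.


dt = -0.05 * v_wind = -0.05 * -0.51 = 0.0255 s
t_corrected = t_still + dt = 11.04 + (0.0255)
t_corrected = 11.0655 s

11.0655 s


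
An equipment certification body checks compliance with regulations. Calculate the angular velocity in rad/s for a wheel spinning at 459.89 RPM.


omega = RPM * 2 * pi / 60
omega = 459.89 * 2 * 3.14159 / 60
omega = 2889.5741 / 60 = 48.1596 rad/s

48.1596 rad/s


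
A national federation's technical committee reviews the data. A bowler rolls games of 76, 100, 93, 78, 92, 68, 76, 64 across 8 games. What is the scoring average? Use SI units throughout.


Average = sum / n
Sum = 647
Average = 647 / 8 = 80.875

80.875


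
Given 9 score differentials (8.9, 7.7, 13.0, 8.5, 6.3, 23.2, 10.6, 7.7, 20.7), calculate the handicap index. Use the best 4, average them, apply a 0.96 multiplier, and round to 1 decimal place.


All differentials: 8.9, 7.7, 13.0, 8.5, 6.3, 23.2, 10.6, 7.7, 20.7
Sorted: 6.3, 7.7, 7.7, 8.5, 8.9, 10.6, 13.0, 20.7, 23.2
Best 4: 6.3, 7.7, 7.7, 8.5
Average of best = 30.2 / 4 = 7.55
Raw index = 7.55 * 0.96 = 7.248
Handicap index = round(7.248, 1) = 7.2

7.2


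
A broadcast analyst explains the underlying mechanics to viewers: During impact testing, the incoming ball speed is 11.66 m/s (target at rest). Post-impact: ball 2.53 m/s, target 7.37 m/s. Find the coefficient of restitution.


e = (v2_after - v1_after) / (v1_before - v2_before)
Numerator = 7.37 - 2.53 = 4.84
Denominator = 11.66 - 0 = 11.66
e = 4.84 / 11.66 = 0.4151

0.4151


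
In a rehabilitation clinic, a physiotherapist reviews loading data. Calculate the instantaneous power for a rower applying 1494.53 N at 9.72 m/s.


P = F * v
P = 1494.53 * 9.72
P = 14526.8316 W

14526.8316 W


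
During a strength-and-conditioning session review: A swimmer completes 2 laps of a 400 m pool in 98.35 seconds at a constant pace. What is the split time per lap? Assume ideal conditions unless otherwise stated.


Split time = total_time / n_laps = 98.35 / 2
Split time = 49.175 s per lap

49.175 s


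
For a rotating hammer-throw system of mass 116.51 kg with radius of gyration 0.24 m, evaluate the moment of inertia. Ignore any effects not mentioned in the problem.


I = m * k^2
I = 116.51 * 0.24^2
I = 116.51 * 0.0576 = 6.711 kg*m^2

6.711 kg*m^2


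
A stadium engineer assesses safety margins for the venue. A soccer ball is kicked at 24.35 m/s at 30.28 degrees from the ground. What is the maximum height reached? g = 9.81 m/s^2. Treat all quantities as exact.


H = (v*sin(theta))^2 / (2*g)
vy = v*sin(theta) = 24.35 * sin(30.28 deg) = 12.2779 m/s
H = vy^2 / (2*g) = 150.747 / (2*9.81)
H = 150.747 / 19.62 = 7.6833 m

7.6833 m


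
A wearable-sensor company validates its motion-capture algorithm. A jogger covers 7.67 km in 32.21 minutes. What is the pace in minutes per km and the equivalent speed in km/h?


Pace = time / distance = 32.21 min / 7.67 km = 4.1995 min/km
Speed = distance / time_in_hours = 7.67 / 0.5368 hr
Speed = 14.2875 km/h

4.1995 min/km, 14.2875 km/h


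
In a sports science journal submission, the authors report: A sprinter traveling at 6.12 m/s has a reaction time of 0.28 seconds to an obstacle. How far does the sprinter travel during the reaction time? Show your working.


d = v * t
d = 6.12 * 0.28
d = 1.7136 m

1.7136 m


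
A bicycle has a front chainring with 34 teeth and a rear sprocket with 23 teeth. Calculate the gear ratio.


GR = front_teeth / rear_teeth
GR = 34 / 23
GR = 1.4783

1.4783


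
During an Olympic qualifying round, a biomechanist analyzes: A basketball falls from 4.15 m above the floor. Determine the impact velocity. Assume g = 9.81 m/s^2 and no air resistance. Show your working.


v = sqrt(2 * g * h)
v = sqrt(2 * 9.81 * 4.15)
v = sqrt(81.423) = 9.0235 m/s

9.0235 m/s


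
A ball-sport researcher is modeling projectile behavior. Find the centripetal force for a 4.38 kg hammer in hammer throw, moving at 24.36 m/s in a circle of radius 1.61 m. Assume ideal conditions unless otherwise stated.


Fc = m * v^2 / r
v^2 = 24.36^2 = 593.4096
Fc = 4.38 * 593.4096 / 1.61
Fc = 2599.134 / 1.61 = 1614.369 N

1614.369 N


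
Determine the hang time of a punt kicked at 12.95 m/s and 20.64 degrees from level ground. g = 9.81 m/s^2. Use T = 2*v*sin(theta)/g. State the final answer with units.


T = 2*v*sin(theta)/g
sin(theta) = sin(20.64 deg) = 0.3525
T = 2*12.95*0.3525 / 9.81
T = 9.1296 / 9.81 = 0.9306 s

0.9306 s


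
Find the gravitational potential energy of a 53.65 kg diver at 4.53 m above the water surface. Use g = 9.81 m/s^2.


PE = m * g * h
PE = 53.65 * 9.81 * 4.53
PE = 526.3065 * 4.53 = 2384.1684 J

2384.1684 J


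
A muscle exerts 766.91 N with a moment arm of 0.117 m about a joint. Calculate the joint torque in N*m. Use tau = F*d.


tau = F * d
tau = 766.91 * 0.117
tau = 89.7285 N*m

89.7285 N*m


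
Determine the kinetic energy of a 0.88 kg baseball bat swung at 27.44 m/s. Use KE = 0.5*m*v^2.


KE = 0.5 * m * v^2
KE = 0.5 * 0.88 * 27.44^2
KE = 0.5 * 0.88 * 752.9536 = 331.2996 J

331.2996 J


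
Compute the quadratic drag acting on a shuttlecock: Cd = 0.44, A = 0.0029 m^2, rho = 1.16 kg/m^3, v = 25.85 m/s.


Fd = 0.5 * Cd * rho * A * v^2
Fd = 0.5 * 0.44 * 1.16 * 0.0029 * 25.85^2
v^2 = 668.2225
Fd = 0.5 * 0.44 * 1.16 * 0.0029 * 668.2225 = 0.4945 N

0.4945 N


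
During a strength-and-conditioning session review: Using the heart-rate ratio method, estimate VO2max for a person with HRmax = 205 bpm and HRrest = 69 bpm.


VO2max = 15.3 * HRmax / HRrest
VO2max = 15.3 * 205 / 69
VO2max = 3136.5 / 69 = 45.4565 mL/kg/min

45.4565 mL/kg/min


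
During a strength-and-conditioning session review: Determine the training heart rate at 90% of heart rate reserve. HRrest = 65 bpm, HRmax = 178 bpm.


Target = HRrest + pct*(HRmax - HRrest)
Heart rate reserve = HRmax - HRrest = 178 - 65 = 113 bpm
Fraction = 90% = 0.9
Target = 65 + 0.9 * 113
Target = 65 + 101.7 = 166.7 bpm

166.7 bpm


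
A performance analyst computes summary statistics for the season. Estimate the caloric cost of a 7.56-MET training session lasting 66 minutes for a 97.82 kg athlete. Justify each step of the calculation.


kcal = MET * mass * time_hr
Convert time: 66 min = 1.1 hr
kcal = 7.56 * 97.82 * 1.1
kcal = 813.4711 kcal

813.4711 kcal


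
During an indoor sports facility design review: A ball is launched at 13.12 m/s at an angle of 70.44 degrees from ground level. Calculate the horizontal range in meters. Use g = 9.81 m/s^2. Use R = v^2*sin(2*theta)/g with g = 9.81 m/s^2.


R = v^2 * sin(2*theta) / g
Convert angle to radians: theta = 70.44 deg = 1.2294 rad
sin(2*theta) = sin(2.4588) = 0.6309
R = 13.12^2 * 0.6309 / 9.81
R = 172.1344 * 0.6309 / 9.81 = 11.0711 m

11.0711 m


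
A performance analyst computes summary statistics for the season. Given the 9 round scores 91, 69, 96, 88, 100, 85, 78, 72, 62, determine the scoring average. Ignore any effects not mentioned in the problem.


Average = sum / n
Sum = 741
Average = 741 / 9 = 82.3333

82.3333


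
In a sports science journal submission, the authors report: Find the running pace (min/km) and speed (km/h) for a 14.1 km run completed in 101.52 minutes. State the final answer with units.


Pace = time / distance = 101.52 min / 14.1 km = 7.2 min/km
Speed = distance / time_in_hours = 14.1 / 1.692 hr
Speed = 8.3333 km/h

7.2 min/km, 8.3333 km/h
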